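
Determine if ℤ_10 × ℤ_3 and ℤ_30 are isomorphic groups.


Comparing ℤ_10 × ℤ_3 and ℤ_30:
gcd(10,3) = 1, so ℤ_10 × ℤ_3 ≅ ℤ_30 (CRT)

Yes, ℤ_10 × ℤ_3 ≅ ℤ_30


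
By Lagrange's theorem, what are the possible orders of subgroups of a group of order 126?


Lagrange's theorem: |H| divides |G|
|G| = 126
Divisors of 126: 1, 2, 3, 6, 7, 9, 14, 18, 21, 42, 63, 126

Possible subgroup orders: {1, 2, 3, 6, 7, 9, 14, 18, 21, 42, 63, 126}


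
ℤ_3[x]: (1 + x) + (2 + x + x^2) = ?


Add coefficients mod 3:
x^0: 1 + 2 = 0 (mod 3)
x^1: 1 + 1 = 2 (mod 3)
x^2: 0 + 1 = 1 (mod 3)
Result: 2x + x^2

f + g = 2x + x^2


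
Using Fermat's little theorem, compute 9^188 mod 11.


Fermat's little theorem: if p is prime and gcd(a,p)=1, then a^(p-1) ≡ 1 (mod p)
p = 11 is prime, gcd(9,11) = 1
Reduce exponent: 188 mod 10 = 8
So 9^188 ≡ 9^8 (mod 11)
9^8 mod 11 = 3

9^188 ≡ 3 (mod 11)


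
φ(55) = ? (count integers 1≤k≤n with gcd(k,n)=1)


Factor n: 55 = 5 × 11
φ(n) = n · ∏(1 - 1/p) over distinct primes p | n
φ(55) = 55 · (1 - 1/5) · (1 - 1/11) = 40

φ(55) = 40


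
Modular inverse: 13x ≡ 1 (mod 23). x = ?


Use the extended Euclidean algorithm to write 1 = 13·s + 23·t; then s mod 23 is the inverse.
Euclidean algorithm:
  13 = 0·23 + 13
  23 = 1·13 + 10
  13 = 1·10 + 3
  10 = 3·3 + 1
  3 = 3·1 + 0
gcd(13,23) = 1
Back-substitution gives: 13·(-7) + 23·(4) = 1
So 13⁻¹ ≡ -7 ≡ 16 (mod 23)
Check: 13 × 16 = 208 ≡ 1 (mod 23) ✓

13⁻¹ ≡ 16 (mod 23)


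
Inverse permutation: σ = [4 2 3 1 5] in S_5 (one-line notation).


To find σ⁻¹, swap domain and range:
σ(1) = 4 → σ⁻¹(4) = 1
σ(2) = 2 → σ⁻¹(2) = 2
σ(3) = 3 → σ⁻¹(3) = 3
σ(4) = 1 → σ⁻¹(1) = 4
σ(5) = 5 → σ⁻¹(5) = 5

σ⁻¹ = [4 2 3 1 5]


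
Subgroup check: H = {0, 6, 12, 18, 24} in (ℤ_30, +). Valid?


Subgroup test for H = {0, 6, 12, 18, 24} in (ℤ_30, +):
(1) 0 ∈ H? Yes
(2) Closure: for all a,b ∈ H, (a+b) mod 30 ∈ H? Yes
(3) Inverses: for all a ∈ H, -a mod 30 ∈ H? Yes

Yes, H is a subgroup of ℤ_30


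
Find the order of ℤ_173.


ℤ_n has n elements.

|ℤ_173| = 173


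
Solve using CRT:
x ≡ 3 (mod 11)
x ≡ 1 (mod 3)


m₁ = 11, m₂ = 3, gcd = 1, so CRT applies. M = m₁·m₂ = 33
Let M₁ = M/m₁ = 3, M₂ = M/m₂ = 11
Find y₁ ≡ M₁⁻¹ (mod m₁): 3⁻¹ ≡ 4 (mod 11)
Find y₂ ≡ M₂⁻¹ (mod m₂): 11⁻¹ ≡ 2 (mod 3)
x = a₁·M₁·y₁ + a₂·M₂·y₂ = 3·3·4 + 1·11·2 = 58
Reduce mod 33: x ≡ 25
Check: 25 mod 11 = 3 ✓, 25 mod 3 = 1 ✓

x ≡ 25 (mod 33)


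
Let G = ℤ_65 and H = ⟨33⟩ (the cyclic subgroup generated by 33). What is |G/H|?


|⟨33⟩| = n / gcd(33, 65) = 65 / 1 = 65
H is normal (ℤ_65 is abelian).
|G/H| = |G| / |H| = 65 / 65 = 1

|G/H| = 1


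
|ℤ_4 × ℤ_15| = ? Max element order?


|ℤ_4 × ℤ_15| = 4 × 15 = 60
Max element order = lcm(4,15) = 60
Cyclic? Yes (gcd=1)

|ℤ_4×ℤ_15| = 60, max element order = 60


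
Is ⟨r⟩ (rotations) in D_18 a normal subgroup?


H = ⟨r⟩ (rotations) in D_18
The rotation subgroup ⟨r⟩ has index 2 in D_18, so it is normal

Yes, normal subgroup


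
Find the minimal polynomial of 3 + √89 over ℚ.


Let α = 3 + √89. Then α - 3 = √89, so (α - 3)² = 89, giving α² - 6α - 80 = 0. Degree 2 and α ∉ ℚ, so this is the minimal polynomial.

Minimal polynomial: x² - 6x - 80


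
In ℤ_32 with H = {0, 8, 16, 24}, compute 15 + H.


15 + H = {15 + h (mod 32) : h ∈ H}
15+0=15, 15+8=23, 15+16=31, 15+24=7
15 + H = {7, 15, 23, 31} = 7 + H

15 + H = {7, 15, 23, 31}


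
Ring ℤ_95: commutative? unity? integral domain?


ℤ_95 is a commutative ring with unity 1; 95 = 5×19 is composite, so 5·19 ≡ 0 gives zero divisors (not an integral domain)
Commutative: Yes
Integral domain: No
Has unity: Yes

ℤ_95: Commutative=Yes, Unity=Yes


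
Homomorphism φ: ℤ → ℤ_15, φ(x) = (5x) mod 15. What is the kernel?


Kernel = preimage of identity
ker(φ) = {x ∈ ℤ : 5x ≡ 0 (mod 15)}. gcd(5,15) = 5, so 5x ≡ 0 (mod 15) ⟺ x ≡ 0 (mod 15/5 = 3). Hence ker(φ) = 3ℤ

ker(φ) = 3ℤ


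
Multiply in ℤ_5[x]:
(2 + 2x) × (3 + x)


Expand and collect like terms; reduce coefficients mod 5:
x^0: 2·3 = 6 ≡ 1 (mod 5)
x^1: 2·1 + 2·3 = 8 ≡ 3 (mod 5)
x^2: 2·1 = 2 ≡ 2 (mod 5)
Result: 1 + 3x + 2x^2

f · g = 1 + 3x + 2x^2


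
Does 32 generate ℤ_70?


g generates ℤ_n iff gcd(g, n) = 1
gcd(32, 70) = 2
Since gcd = 2 ≠ 1, ⟨32⟩ has order 35 < 70, so 32 is not a generator.

No, 32 does not generate ℤ_70


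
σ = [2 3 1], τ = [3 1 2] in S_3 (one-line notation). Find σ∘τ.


σ∘τ: apply τ first, then σ
1 →τ 3 →σ 1
2 →τ 1 →σ 2
3 →τ 2 →σ 3

σ∘τ = [1 2 3]


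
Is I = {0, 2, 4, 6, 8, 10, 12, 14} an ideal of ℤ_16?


Check ideal conditions for I = {0, 2, 4, 6, 8, 10, 12, 14} in ℤ_16:
(1) I is an additive subgroup? Yes
(2) For r ∈ ℤ_16 and a ∈ I: r·a ∈ I? Yes

Yes, I is an ideal of ℤ_16


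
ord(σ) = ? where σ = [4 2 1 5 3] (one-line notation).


Cycle decomposition: (1 4 5 3)
Cycle lengths: 4
Order = lcm(4) = 4

ord(σ) = 4


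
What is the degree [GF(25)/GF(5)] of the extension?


GF(25) = GF(5^2), so the extension degree is 2

[GF(25)/GF(5)] = 2


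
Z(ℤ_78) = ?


Z(G) = {g ∈ G | gx = xg for all x ∈ G}
ℤ_78 is abelian, so Z(G) = G

Z(ℤ_78) = ℤ_78


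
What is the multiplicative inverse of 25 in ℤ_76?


Use the extended Euclidean algorithm to write 1 = 25·s + 76·t; then s mod 76 is the inverse.
Euclidean algorithm:
  25 = 0·76 + 25
  76 = 3·25 + 1
  25 = 25·1 + 0
gcd(25,76) = 1
Back-substitution gives: 25·(-3) + 76·(1) = 1
So 25⁻¹ ≡ -3 ≡ 73 (mod 76)
Check: 25 × 73 = 1825 ≡ 1 (mod 76) ✓

25⁻¹ ≡ 73 (mod 76)


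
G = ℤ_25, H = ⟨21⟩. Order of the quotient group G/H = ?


|⟨21⟩| = n / gcd(21, 25) = 25 / 1 = 25
H is normal (ℤ_25 is abelian).
|G/H| = |G| / |H| = 25 / 25 = 1

|G/H| = 1


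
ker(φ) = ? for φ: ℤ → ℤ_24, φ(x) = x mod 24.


Kernel = preimage of identity
ker(φ) = {x ∈ ℤ : x ≡ 0 (mod 24)} = 24ℤ = {0, ±24, ±48, ...}

ker(φ) = 24ℤ


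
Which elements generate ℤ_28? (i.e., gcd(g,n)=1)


g generates ℤ_n iff gcd(g,n) = 1
Prime factors of 28: 2, 7
Generators are g ∈ {1,...,27} not divisible by any of these primes.
Generators: {1, 3, 5, 9, 11, 13, 15, 17, 19, 23, 25, 27}
Number of generators = φ(28) = 12

Generators of ℤ_28 = {1, 3, 5, 9, 11, 13, 15, 17, 19, 23, 25, 27}


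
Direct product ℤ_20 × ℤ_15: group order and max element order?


|ℤ_20 × ℤ_15| = 20 × 15 = 300
Max element order = lcm(20,15) = 60
Cyclic? No (gcd=5)

|ℤ_20×ℤ_15| = 300, max element order = 60


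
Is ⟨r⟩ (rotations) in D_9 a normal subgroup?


H = ⟨r⟩ (rotations) in D_9
The rotation subgroup ⟨r⟩ has index 2 in D_9, so it is normal

Yes, normal subgroup


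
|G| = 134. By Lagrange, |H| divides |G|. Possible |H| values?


Lagrange's theorem: |H| divides |G|
|G| = 134
Divisors of 134: 1, 2, 67, 134

Possible subgroup orders: {1, 2, 67, 134}


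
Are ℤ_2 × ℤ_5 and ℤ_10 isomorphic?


Comparing ℤ_2 × ℤ_5 and ℤ_10:
gcd(2,5) = 1, so ℤ_2 × ℤ_5 ≅ ℤ_10 (CRT)

Yes, ℤ_2 × ℤ_5 ≅ ℤ_10


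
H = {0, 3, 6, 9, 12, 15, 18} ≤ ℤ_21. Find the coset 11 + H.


11 + H = {11 + h (mod 21) : h ∈ H}
11+0=11, 11+3=14, 11+6=17, 11+9=20, 11+12=2, 11+15=5, 11+18=8
11 + H = {2, 5, 8, 11, 14, 17, 20} = 2 + H

11 + H = {2, 5, 8, 11, 14, 17, 20}


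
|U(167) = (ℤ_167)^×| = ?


U(n) is the group of units mod n; |U(n)| = φ(n)
|U(167)| = φ(167) = 166

|U(167) = (ℤ_167)^×| = 166


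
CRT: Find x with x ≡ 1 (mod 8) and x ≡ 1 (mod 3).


m₁ = 8, m₂ = 3, gcd = 1, so CRT applies. M = m₁·m₂ = 24
Let M₁ = M/m₁ = 3, M₂ = M/m₂ = 8
Find y₁ ≡ M₁⁻¹ (mod m₁): 3⁻¹ ≡ 3 (mod 8)
Find y₂ ≡ M₂⁻¹ (mod m₂): 8⁻¹ ≡ 2 (mod 3)
x = a₁·M₁·y₁ + a₂·M₂·y₂ = 1·3·3 + 1·8·2 = 25
Reduce mod 24: x ≡ 1
Check: 1 mod 8 = 1 ✓, 1 mod 3 = 1 ✓

x ≡ 1 (mod 24)


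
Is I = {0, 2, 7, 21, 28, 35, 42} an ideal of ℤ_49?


Check ideal conditions for I = {0, 2, 7, 21, 28, 35, 42} in ℤ_49:
(1) I is an additive subgroup? No
(2) For r ∈ ℤ_49 and a ∈ I: r·a ∈ I? No  [counterexample: r=2, a=2, r·a mod 49 = 4 ∉ I]

No, I is not an ideal of ℤ_49


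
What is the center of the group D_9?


Z(G) = {g ∈ G | gx = xg for all x ∈ G}
For odd n, Z(D_n) = {e}: no nontrivial rotation commutes with all reflections

Z(D_9) = {e}


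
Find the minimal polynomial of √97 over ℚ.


√97 satisfies x² - 97 = 0, irreducible over ℚ since 97 is squarefree

Minimal polynomial: x² - 97


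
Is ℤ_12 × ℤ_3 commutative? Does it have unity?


Direct product ring; commutative with unity (1,1); but (1,0)·(0,1) = (0,0) gives zero divisors, so not an integral domain
Commutative: Yes
Integral domain: No
Has unity: Yes

ℤ_12 × ℤ_3: Commutative=Yes, Unity=Yes


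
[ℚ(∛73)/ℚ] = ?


∛73 has minimal polynomial x³ - 73 (irreducible over ℚ since 73 is not a perfect cube)

[ℚ(∛73)/ℚ] = 3


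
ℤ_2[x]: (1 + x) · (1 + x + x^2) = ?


Expand and collect like terms; reduce coefficients mod 2:
x^0: 1·1 = 1 ≡ 1 (mod 2)
x^1: 1·1 + 1·1 = 2 ≡ 0 (mod 2)
x^2: 1·1 + 1·1 = 2 ≡ 0 (mod 2)
x^3: 1·1 = 1 ≡ 1 (mod 2)
Result: 1 + x^3

f · g = 1 + x^3


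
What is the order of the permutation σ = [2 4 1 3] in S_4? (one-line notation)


Cycle decomposition: (1 2 4 3)
Cycle lengths: 4
Order = lcm(4) = 4

ord(σ) = 4


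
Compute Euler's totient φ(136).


Factor n: 136 = 2^3 × 17
φ(n) = n · ∏(1 - 1/p) over distinct primes p | n
φ(136) = 136 · (1 - 1/2) · (1 - 1/17) = 64

φ(136) = 64


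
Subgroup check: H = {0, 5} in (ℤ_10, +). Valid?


Subgroup test for H = {0, 5} in (ℤ_10, +):
(1) 0 ∈ H? Yes
(2) Closure: for all a,b ∈ H, (a+b) mod 10 ∈ H? Yes
(3) Inverses: for all a ∈ H, -a mod 10 ∈ H? Yes

Yes, H is a subgroup of ℤ_10


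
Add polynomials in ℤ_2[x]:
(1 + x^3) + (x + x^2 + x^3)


Add coefficients mod 2:
x^0: 1 + 0 = 1 (mod 2)
x^1: 0 + 1 = 1 (mod 2)
x^2: 0 + 1 = 1 (mod 2)
x^3: 1 + 1 = 0 (mod 2)
Result: 1 + x + x^2

f + g = 1 + x + x^2


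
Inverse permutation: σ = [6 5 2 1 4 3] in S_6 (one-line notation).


To find σ⁻¹, swap domain and range:
σ(1) = 6 → σ⁻¹(6) = 1
σ(2) = 5 → σ⁻¹(5) = 2
σ(3) = 2 → σ⁻¹(2) = 3
σ(4) = 1 → σ⁻¹(1) = 4
σ(5) = 4 → σ⁻¹(4) = 5
σ(6) = 3 → σ⁻¹(3) = 6

σ⁻¹ = [4 3 6 5 2 1]


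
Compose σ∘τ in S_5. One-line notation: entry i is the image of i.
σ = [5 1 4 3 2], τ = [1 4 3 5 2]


σ∘τ: apply τ first, then σ
1 →τ 1 →σ 5
2 →τ 4 →σ 3
3 →τ 3 →σ 4
4 →τ 5 →σ 2
5 →τ 2 →σ 1

σ∘τ = [5 3 4 2 1]


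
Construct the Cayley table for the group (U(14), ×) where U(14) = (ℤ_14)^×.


Elements: {1, 3, 5, 9, 11, 13}
Operation: multiplication mod 14
Entry (a, b) = (a × b) mod 14

Cayley table:
   |  1 |  3 |  5 |  9 | 11 | 13
 1 |  1 |  3 |  5 |  9 | 11 | 13
 3 |  3 |  9 |  1 | 13 |  5 | 11
 5 |  5 |  1 | 11 |  3 | 13 |  9
 9 |  9 | 13 |  3 | 11 |  1 |  5
11 | 11 |  5 | 13 |  1 |  9 |  3
13 | 13 | 11 |  9 |  5 |  3 |  1


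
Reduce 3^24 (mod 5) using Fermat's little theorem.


Fermat's little theorem: if p is prime and gcd(a,p)=1, then a^(p-1) ≡ 1 (mod p)
p = 5 is prime, gcd(3,5) = 1
Reduce exponent: 24 mod 4 = 0
So 3^24 ≡ 3^0 (mod 5)
3^0 = 1

3^24 ≡ 1 (mod 5)


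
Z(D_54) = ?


Z(G) = {g ∈ G | gx = xg for all x ∈ G}
For even n, Z(D_n) = {e, r^(n/2)}: the 180° rotation r^27 commutes with every reflection and rotation

Z(D_54) = {e, r^27}


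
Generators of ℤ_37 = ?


g generates ℤ_n iff gcd(g,n) = 1
Prime factors of 37: 37
Generators are g ∈ {1,...,36} not divisible by any of these primes.
Generators: {1, 2, 3, 4, 5, 6, 7, 8, 9, 10, 11, 12, 13, 14, 15, 16, 17, 18, 19, 20, 21, 22, 23, 24, 25, 26, 27, 28, 29, 30, 31, 32, 33, 34, 35, 36}
Number of generators = φ(37) = 36

Generators of ℤ_37 = {1, 2, 3, 4, 5, 6, 7, 8, 9, 10, 11, 12, 13, 14, 15, 16, 17, 18, 19, 20, 21, 22, 23, 24, 25, 26, 27, 28, 29, 30, 31, 32, 33, 34, 35, 36}


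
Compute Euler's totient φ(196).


Factor n: 196 = 2^2 × 7^2
φ(n) = n · ∏(1 - 1/p) over distinct primes p | n
φ(196) = 196 · (1 - 1/2) · (1 - 1/7) = 84

φ(196) = 84


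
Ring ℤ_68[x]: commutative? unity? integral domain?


ℤ_68 has zero divisors (2·34 ≡ 0), and these lift to constant zero divisors in ℤ_68[x]; so not an integral domain
Commutative: Yes
Integral domain: No
Has unity: Yes

ℤ_68[x]: Commutative=Yes, Unity=Yes


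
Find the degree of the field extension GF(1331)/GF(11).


GF(1331) = GF(11^3), so the extension degree is 3

[GF(1331)/GF(11)] = 3


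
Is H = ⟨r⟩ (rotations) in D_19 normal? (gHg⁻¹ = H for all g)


H = ⟨r⟩ (rotations) in D_19
The rotation subgroup ⟨r⟩ has index 2 in D_19, so it is normal

Yes, normal subgroup


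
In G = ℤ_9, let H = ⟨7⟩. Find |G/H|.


|⟨7⟩| = n / gcd(7, 9) = 9 / 1 = 9
H is normal (ℤ_9 is abelian).
|G/H| = |G| / |H| = 9 / 9 = 1

|G/H| = 1


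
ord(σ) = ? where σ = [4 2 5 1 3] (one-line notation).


Cycle decomposition: (1 4) (3 5)
Cycle lengths: 2, 2
Order = lcm(2, 2) = 2

ord(σ) = 2


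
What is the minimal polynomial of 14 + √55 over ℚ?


Let α = 14 + √55. Then α - 14 = √55, so (α - 14)² = 55, giving α² - 28α + 141 = 0. Degree 2 and α ∉ ℚ, so this is the minimal polynomial.

Minimal polynomial: x² - 28x + 141


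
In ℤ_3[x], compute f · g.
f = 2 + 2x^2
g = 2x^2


Expand and collect like terms; reduce coefficients mod 3:
x^0: 2·0 = 0 ≡ 0 (mod 3)
x^1: 2·0 + 0·0 = 0 ≡ 0 (mod 3)
x^2: 2·2 + 0·0 + 2·0 = 4 ≡ 1 (mod 3)
x^3: 0·2 + 2·0 = 0 ≡ 0 (mod 3)
x^4: 2·2 = 4 ≡ 1 (mod 3)
Result: x^2 + x^4

f · g = x^2 + x^4


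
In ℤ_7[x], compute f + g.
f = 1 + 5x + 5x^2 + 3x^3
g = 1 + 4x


Add coefficients mod 7:
x^0: 1 + 1 = 2 (mod 7)
x^1: 5 + 4 = 2 (mod 7)
x^2: 5 + 0 = 5 (mod 7)
x^3: 3 + 0 = 3 (mod 7)
Result: 2 + 2x + 5x^2 + 3x^3

f + g = 2 + 2x + 5x^2 + 3x^3


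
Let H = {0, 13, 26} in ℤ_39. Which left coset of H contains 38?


38 + H = {38 + h (mod 39) : h ∈ H}
38+0=38, 38+13=12, 38+26=25
38 + H = {12, 25, 38} = 12 + H

38 + H = {12, 25, 38}


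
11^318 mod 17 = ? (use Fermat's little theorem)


Fermat's little theorem: if p is prime and gcd(a,p)=1, then a^(p-1) ≡ 1 (mod p)
p = 17 is prime, gcd(11,17) = 1
Reduce exponent: 318 mod 16 = 14
So 11^318 ≡ 11^14 (mod 17)
11^14 mod 17 = 9

11^318 ≡ 9 (mod 17)


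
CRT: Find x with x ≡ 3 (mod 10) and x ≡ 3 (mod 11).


m₁ = 10, m₂ = 11, gcd = 1, so CRT applies. M = m₁·m₂ = 110
Let M₁ = M/m₁ = 11, M₂ = M/m₂ = 10
Find y₁ ≡ M₁⁻¹ (mod m₁): 11⁻¹ ≡ 1 (mod 10)
Find y₂ ≡ M₂⁻¹ (mod m₂): 10⁻¹ ≡ 10 (mod 11)
x = a₁·M₁·y₁ + a₂·M₂·y₂ = 3·11·1 + 3·10·10 = 333
Reduce mod 110: x ≡ 3
Check: 3 mod 10 = 3 ✓, 3 mod 11 = 3 ✓

x ≡ 3 (mod 110)


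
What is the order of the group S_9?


|S_n| = n! (number of permutations of n symbols)
|S_9| = 9! = 362880

|S_9| = 362880


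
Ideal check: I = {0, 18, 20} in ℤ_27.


Check ideal conditions for I = {0, 18, 20} in ℤ_27:
(1) I is an additive subgroup? No
(2) For r ∈ ℤ_27 and a ∈ I: r·a ∈ I? No  [counterexample: r=2, a=18, r·a mod 27 = 9 ∉ I]

No, I is not an ideal of ℤ_27


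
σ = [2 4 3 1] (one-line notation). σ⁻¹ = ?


To find σ⁻¹, swap domain and range:
σ(1) = 2 → σ⁻¹(2) = 1
σ(2) = 4 → σ⁻¹(4) = 2
σ(3) = 3 → σ⁻¹(3) = 3
σ(4) = 1 → σ⁻¹(1) = 4

σ⁻¹ = [4 1 3 2]


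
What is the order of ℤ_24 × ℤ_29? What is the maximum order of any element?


|ℤ_24 × ℤ_29| = 24 × 29 = 696
Max element order = lcm(24,29) = 696
Cyclic? Yes (gcd=1)

|ℤ_24×ℤ_29| = 696, max element order = 696


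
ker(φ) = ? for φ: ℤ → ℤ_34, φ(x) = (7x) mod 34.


Kernel = preimage of identity
ker(φ) = {x ∈ ℤ : 7x ≡ 0 (mod 34)}. gcd(7,34) = 1, so 7x ≡ 0 (mod 34) ⟺ x ≡ 0 (mod 34/1 = 34). Hence ker(φ) = 34ℤ

ker(φ) = 34ℤ


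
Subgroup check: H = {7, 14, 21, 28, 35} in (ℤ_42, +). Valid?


Subgroup test for H = {7, 14, 21, 28, 35} in (ℤ_42, +):
(1) 0 ∈ H? No
(2) Closure: for all a,b ∈ H, (a+b) mod 42 ∈ H? No  [counterexample: 7 + 35 = 0 ∉ H]
(3) Inverses: for all a ∈ H, -a mod 42 ∈ H? Yes

No, H is not a subgroup of ℤ_42


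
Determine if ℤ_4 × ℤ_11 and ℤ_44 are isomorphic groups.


Comparing ℤ_4 × ℤ_11 and ℤ_44:
gcd(4,11) = 1, so ℤ_4 × ℤ_11 ≅ ℤ_44 (CRT)

Yes, ℤ_4 × ℤ_11 ≅ ℤ_44


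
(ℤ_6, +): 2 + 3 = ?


Operation: addition mod 6
2 + 3 = (a + b) mod 6 with a = 2, b = 3

2 + 3 = 5


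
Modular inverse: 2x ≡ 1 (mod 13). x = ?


Use the extended Euclidean algorithm to write 1 = 2·s + 13·t; then s mod 13 is the inverse.
Euclidean algorithm:
  2 = 0·13 + 2
  13 = 6·2 + 1
  2 = 2·1 + 0
gcd(2,13) = 1
Back-substitution gives: 2·(-6) + 13·(1) = 1
So 2⁻¹ ≡ -6 ≡ 7 (mod 13)
Check: 2 × 7 = 14 ≡ 1 (mod 13) ✓

2⁻¹ ≡ 7 (mod 13)


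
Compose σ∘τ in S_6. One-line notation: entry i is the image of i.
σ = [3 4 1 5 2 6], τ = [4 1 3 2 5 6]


σ∘τ: apply τ first, then σ
1 →τ 4 →σ 5
2 →τ 1 →σ 3
3 →τ 3 →σ 1
4 →τ 2 →σ 4
5 →τ 5 →σ 2
6 →τ 6 →σ 6

σ∘τ = [5 3 1 4 2 6]


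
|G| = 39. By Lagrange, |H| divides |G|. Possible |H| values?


Lagrange's theorem: |H| divides |G|
|G| = 39
Divisors of 39: 1, 3, 13, 39

Possible subgroup orders: {1, 3, 13, 39}


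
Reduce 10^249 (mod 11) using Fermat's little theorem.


Fermat's little theorem: if p is prime and gcd(a,p)=1, then a^(p-1) ≡ 1 (mod p)
p = 11 is prime, gcd(10,11) = 1
Reduce exponent: 249 mod 10 = 9
So 10^249 ≡ 10^9 (mod 11)
10^9 mod 11 = 10

10^249 ≡ 10 (mod 11)


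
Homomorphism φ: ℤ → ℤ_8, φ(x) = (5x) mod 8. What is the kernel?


Kernel = preimage of identity
ker(φ) = {x ∈ ℤ : 5x ≡ 0 (mod 8)}. gcd(5,8) = 1, so 5x ≡ 0 (mod 8) ⟺ x ≡ 0 (mod 8/1 = 8). Hence ker(φ) = 8ℤ

ker(φ) = 8ℤ


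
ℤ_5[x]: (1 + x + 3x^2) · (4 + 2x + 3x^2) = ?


Expand and collect like terms; reduce coefficients mod 5:
x^0: 1·4 = 4 ≡ 4 (mod 5)
x^1: 1·2 + 1·4 = 6 ≡ 1 (mod 5)
x^2: 1·3 + 1·2 + 3·4 = 17 ≡ 2 (mod 5)
x^3: 1·3 + 3·2 = 9 ≡ 4 (mod 5)
x^4: 3·3 = 9 ≡ 4 (mod 5)
Result: 4 + x + 2x^2 + 4x^3 + 4x^4

f · g = 4 + x + 2x^2 + 4x^3 + 4x^4


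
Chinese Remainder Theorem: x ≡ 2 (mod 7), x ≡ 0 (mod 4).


m₁ = 7, m₂ = 4, gcd = 1, so CRT applies. M = m₁·m₂ = 28
Let M₁ = M/m₁ = 4, M₂ = M/m₂ = 7
Find y₁ ≡ M₁⁻¹ (mod m₁): 4⁻¹ ≡ 2 (mod 7)
Find y₂ ≡ M₂⁻¹ (mod m₂): 7⁻¹ ≡ 3 (mod 4)
x = a₁·M₁·y₁ + a₂·M₂·y₂ = 2·4·2 + 0·7·3 = 16
Reduce mod 28: x ≡ 16
Check: 16 mod 7 = 2 ✓, 16 mod 4 = 0 ✓

x ≡ 16 (mod 28)


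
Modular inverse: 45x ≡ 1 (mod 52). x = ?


Use the extended Euclidean algorithm to write 1 = 45·s + 52·t; then s mod 52 is the inverse.
Euclidean algorithm:
  45 = 0·52 + 45
  52 = 1·45 + 7
  45 = 6·7 + 3
  7 = 2·3 + 1
  3 = 3·1 + 0
gcd(45,52) = 1
Back-substitution gives: 45·(-15) + 52·(13) = 1
So 45⁻¹ ≡ -15 ≡ 37 (mod 52)
Check: 45 × 37 = 1665 ≡ 1 (mod 52) ✓

45⁻¹ ≡ 37 (mod 52)


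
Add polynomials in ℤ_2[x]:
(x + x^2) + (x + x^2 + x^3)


Add coefficients mod 2:
x^0: 0 + 0 = 0 (mod 2)
x^1: 1 + 1 = 0 (mod 2)
x^2: 1 + 1 = 0 (mod 2)
x^3: 0 + 1 = 1 (mod 2)
Result: x^3

f + g = x^3


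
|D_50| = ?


|D_n| = 2n (n rotations and n reflections)
|D_50| = 2×50 = 100

|D_50| = 100


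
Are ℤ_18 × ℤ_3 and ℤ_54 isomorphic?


Comparing ℤ_18 × ℤ_3 and ℤ_54:
gcd(18,3) = 3 ≠ 1. Max element order in ℤ_18×ℤ_3 is lcm(18,3) = 18 < 54, so it has no element of order 54

No, ℤ_18 × ℤ_3 ≇ ℤ_54


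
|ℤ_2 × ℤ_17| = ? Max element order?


|ℤ_2 × ℤ_17| = 2 × 17 = 34
Max element order = lcm(2,17) = 34
Cyclic? Yes (gcd=1)

|ℤ_2×ℤ_17| = 34, max element order = 34


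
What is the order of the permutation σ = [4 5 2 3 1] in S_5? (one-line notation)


Cycle decomposition: (1 4 3 2 5)
Cycle lengths: 5
Order = lcm(5) = 5

ord(σ) = 5


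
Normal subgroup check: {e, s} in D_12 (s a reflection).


H = {e, s} in D_12 (s a reflection)
r·s·r⁻¹ = sr⁻² ≠ s for n ≥ 3, so {e, s} is not closed under conjugation

No, not a normal subgroup


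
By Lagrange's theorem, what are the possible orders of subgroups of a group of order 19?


Lagrange's theorem: |H| divides |G|
|G| = 19
Divisors of 19: 1, 19

Possible subgroup orders: {1, 19}


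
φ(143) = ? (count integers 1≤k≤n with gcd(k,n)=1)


Factor n: 143 = 11 × 13
φ(n) = n · ∏(1 - 1/p) over distinct primes p | n
φ(143) = 143 · (1 - 1/11) · (1 - 1/13) = 120

φ(143) = 120


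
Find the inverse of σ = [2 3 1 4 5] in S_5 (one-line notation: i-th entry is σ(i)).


To find σ⁻¹, swap domain and range:
σ(1) = 2 → σ⁻¹(2) = 1
σ(2) = 3 → σ⁻¹(3) = 2
σ(3) = 1 → σ⁻¹(1) = 3
σ(4) = 4 → σ⁻¹(4) = 4
σ(5) = 5 → σ⁻¹(5) = 5

σ⁻¹ = [3 1 2 4 5]


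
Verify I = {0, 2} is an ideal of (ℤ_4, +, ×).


Check ideal conditions for I = {0, 2} in ℤ_4:
(1) I is an additive subgroup? Yes
(2) For r ∈ ℤ_4 and a ∈ I: r·a ∈ I? Yes

Yes, I is an ideal of ℤ_4


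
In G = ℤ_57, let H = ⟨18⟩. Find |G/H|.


|⟨18⟩| = n / gcd(18, 57) = 57 / 3 = 19
H is normal (ℤ_57 is abelian).
|G/H| = |G| / |H| = 57 / 19 = 3

|G/H| = 3


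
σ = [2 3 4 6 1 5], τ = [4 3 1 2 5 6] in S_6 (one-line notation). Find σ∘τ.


σ∘τ: apply τ first, then σ
1 →τ 4 →σ 6
2 →τ 3 →σ 4
3 →τ 1 →σ 2
4 →τ 2 →σ 3
5 →τ 5 →σ 1
6 →τ 6 →σ 5

σ∘τ = [6 4 2 3 1 5]


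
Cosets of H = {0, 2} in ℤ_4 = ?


H = {0, 2}, |H| = 2
Number of cosets = |G|/|H| = 4/2 = 2
0 + H = {0, 2}
1 + H = {1, 3}

Cosets: 0+H={0,2}; 1+H={1,3}


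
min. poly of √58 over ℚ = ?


√58 satisfies x² - 58 = 0, irreducible over ℚ since 58 is squarefree

Minimal polynomial: x² - 58


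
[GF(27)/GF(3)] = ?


GF(27) = GF(3^3), so the extension degree is 3

[GF(27)/GF(3)] = 3


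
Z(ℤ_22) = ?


Z(G) = {g ∈ G | gx = xg for all x ∈ G}
ℤ_22 is abelian, so Z(G) = G

Z(ℤ_22) = ℤ_22


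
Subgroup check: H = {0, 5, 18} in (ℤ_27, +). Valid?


Subgroup test for H = {0, 5, 18} in (ℤ_27, +):
(1) 0 ∈ H? Yes
(2) Closure: for all a,b ∈ H, (a+b) mod 27 ∈ H? No  [counterexample: 5 + 5 = 10 ∉ H]
(3) Inverses: for all a ∈ H, -a mod 27 ∈ H? No

No, H is not a subgroup of ℤ_27


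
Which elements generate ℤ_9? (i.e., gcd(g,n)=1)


g generates ℤ_n iff gcd(g,n) = 1
Checking each g ∈ {1,...,8}:
gcd(1,9) = 1
gcd(2,9) = 1
gcd(3,9) = 3
gcd(4,9) = 1
gcd(5,9) = 1
gcd(6,9) = 3
gcd(7,9) = 1
gcd(8,9) = 1
Generators: {1, 2, 4, 5, 7, 8}
Number of generators = φ(9) = 6

Generators of ℤ_9 = {1, 2, 4, 5, 7, 8}


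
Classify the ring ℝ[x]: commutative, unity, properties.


Polynomial ring over ℝ (an integral domain) is a commutative integral domain with unity 1
Commutative: Yes
Integral domain: Yes
Has unity: Yes

ℝ[x]: Commutative=Yes, Unity=Yes


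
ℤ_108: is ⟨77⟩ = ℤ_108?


g generates ℤ_n iff gcd(g, n) = 1
gcd(77, 108) = 1
Since gcd = 1, 77 is a generator.

Yes, 77 generates ℤ_108


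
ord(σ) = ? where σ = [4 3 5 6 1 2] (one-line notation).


Cycle decomposition: (1 4 6 2 3 5)
Cycle lengths: 6
Order = lcm(6) = 6

ord(σ) = 6


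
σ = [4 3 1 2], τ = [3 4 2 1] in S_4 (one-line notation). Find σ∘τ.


σ∘τ: apply τ first, then σ
1 →τ 3 →σ 1
2 →τ 4 →σ 2
3 →τ 2 →σ 3
4 →τ 1 →σ 4

σ∘τ = [1 2 3 4]


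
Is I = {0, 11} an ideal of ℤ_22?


Check ideal conditions for I = {0, 11} in ℤ_22:
(1) I is an additive subgroup? Yes
(2) For r ∈ ℤ_22 and a ∈ I: r·a ∈ I? Yes

Yes, I is an ideal of ℤ_22


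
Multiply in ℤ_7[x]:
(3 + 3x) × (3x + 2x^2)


Expand and collect like terms; reduce coefficients mod 7:
x^0: 3·0 = 0 ≡ 0 (mod 7)
x^1: 3·3 + 3·0 = 9 ≡ 2 (mod 7)
x^2: 3·2 + 3·3 = 15 ≡ 1 (mod 7)
x^3: 3·2 = 6 ≡ 6 (mod 7)
Result: 2x + x^2 + 6x^3

f · g = 2x + x^2 + 6x^3


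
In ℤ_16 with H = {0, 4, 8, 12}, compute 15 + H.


15 + H = {15 + h (mod 16) : h ∈ H}
15+0=15, 15+4=3, 15+8=7, 15+12=11
15 + H = {3, 7, 11, 15} = 3 + H

15 + H = {3, 7, 11, 15}


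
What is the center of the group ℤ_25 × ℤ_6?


Z(G) = {g ∈ G | gx = xg for all x ∈ G}
Direct product of abelian groups is abelian, so Z(G) = G

Z(ℤ_25 × ℤ_6) = ℤ_25 × ℤ_6


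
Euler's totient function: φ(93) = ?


Factor n: 93 = 3 × 31
φ(n) = n · ∏(1 - 1/p) over distinct primes p | n
φ(93) = 93 · (1 - 1/3) · (1 - 1/31) = 60

φ(93) = 60


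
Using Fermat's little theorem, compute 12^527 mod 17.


Fermat's little theorem: if p is prime and gcd(a,p)=1, then a^(p-1) ≡ 1 (mod p)
p = 17 is prime, gcd(12,17) = 1
Reduce exponent: 527 mod 16 = 15
So 12^527 ≡ 12^15 (mod 17)
12^15 mod 17 = 10

12^527 ≡ 10 (mod 17)


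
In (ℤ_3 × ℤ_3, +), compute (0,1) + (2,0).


Operation: componentwise addition mod (3, 3)
(0,1) + (2,0) = ((a₁+b₁) mod 3, (a₂+b₂) mod 3) with a = (0,1), b = (2,0)

(0,1) + (2,0) = (2,1)


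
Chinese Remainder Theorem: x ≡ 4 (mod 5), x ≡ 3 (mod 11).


m₁ = 5, m₂ = 11, gcd = 1, so CRT applies. M = m₁·m₂ = 55
Let M₁ = M/m₁ = 11, M₂ = M/m₂ = 5
Find y₁ ≡ M₁⁻¹ (mod m₁): 11⁻¹ ≡ 1 (mod 5)
Find y₂ ≡ M₂⁻¹ (mod m₂): 5⁻¹ ≡ 9 (mod 11)
x = a₁·M₁·y₁ + a₂·M₂·y₂ = 4·11·1 + 3·5·9 = 179
Reduce mod 55: x ≡ 14
Check: 14 mod 5 = 4 ✓, 14 mod 11 = 3 ✓

x ≡ 14 (mod 55)


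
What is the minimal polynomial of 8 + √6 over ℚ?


Let α = 8 + √6. Then α - 8 = √6, so (α - 8)² = 6, giving α² - 16α + 58 = 0. Degree 2 and α ∉ ℚ, so this is the minimal polynomial.

Minimal polynomial: x² - 16x + 58


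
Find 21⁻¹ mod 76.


Use the extended Euclidean algorithm to write 1 = 21·s + 76·t; then s mod 76 is the inverse.
Euclidean algorithm:
  21 = 0·76 + 21
  76 = 3·21 + 13
  21 = 1·13 + 8
  13 = 1·8 + 5
  8 = 1·5 + 3
  5 = 1·3 + 2
  3 = 1·2 + 1
  2 = 2·1 + 0
gcd(21,76) = 1
Back-substitution gives: 21·(29) + 76·(-8) = 1
So 21⁻¹ ≡ 29 ≡ 29 (mod 76)
Check: 21 × 29 = 609 ≡ 1 (mod 76) ✓

21⁻¹ ≡ 29 (mod 76)


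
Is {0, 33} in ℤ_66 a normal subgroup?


H = {0, 33} in ℤ_66
ℤ_66 is abelian; every subgroup of an abelian group is normal

Yes, normal subgroup


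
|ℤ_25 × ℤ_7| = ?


|A × B| = |A| · |B|
|ℤ_25 × ℤ_7| = 25 × 7 = 175

|ℤ_25 × ℤ_7| = 175


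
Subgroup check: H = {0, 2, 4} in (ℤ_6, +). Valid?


Subgroup test for H = {0, 2, 4} in (ℤ_6, +):
(1) 0 ∈ H? Yes
(2) Closure: for all a,b ∈ H, (a+b) mod 6 ∈ H? Yes
(3) Inverses: for all a ∈ H, -a mod 6 ∈ H? Yes

Yes, H is a subgroup of ℤ_6


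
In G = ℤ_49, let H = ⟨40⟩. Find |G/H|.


|⟨40⟩| = n / gcd(40, 49) = 49 / 1 = 49
H is normal (ℤ_49 is abelian).
|G/H| = |G| / |H| = 49 / 49 = 1

|G/H| = 1


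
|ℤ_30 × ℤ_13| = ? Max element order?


|ℤ_30 × ℤ_13| = 30 × 13 = 390
Max element order = lcm(30,13) = 390
Cyclic? Yes (gcd=1)

|ℤ_30×ℤ_13| = 390, max element order = 390


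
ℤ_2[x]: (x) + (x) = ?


Add coefficients mod 2:
x^0: 0 + 0 = 0 (mod 2)
x^1: 1 + 1 = 0 (mod 2)
Result: 0

f + g = 0


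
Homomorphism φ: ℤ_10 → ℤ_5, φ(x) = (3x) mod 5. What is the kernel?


Kernel = preimage of identity
ker(φ) = {x ∈ ℤ_10 : 3x ≡ 0 (mod 5)}. Since 5 | 10, φ is well-defined. The kernel is the cyclic subgroup ⟨5⟩ of ℤ_10 (order 2), i.e. {0, 5}

ker(φ) = {0, 5}


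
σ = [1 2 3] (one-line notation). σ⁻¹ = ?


To find σ⁻¹, swap domain and range:
σ(1) = 1 → σ⁻¹(1) = 1
σ(2) = 2 → σ⁻¹(2) = 2
σ(3) = 3 → σ⁻¹(3) = 3

σ⁻¹ = [1 2 3]


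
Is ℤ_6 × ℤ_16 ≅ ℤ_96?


Comparing ℤ_6 × ℤ_16 and ℤ_96:
gcd(6,16) = 2 ≠ 1. Max element order in ℤ_6×ℤ_16 is lcm(6,16) = 48 < 96, so it has no element of order 96

No, ℤ_6 × ℤ_16 ≇ ℤ_96


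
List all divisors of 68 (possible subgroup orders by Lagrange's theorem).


Lagrange's theorem: |H| divides |G|
|G| = 68
Divisors of 68: 1, 2, 4, 17, 34, 68

Possible subgroup orders: {1, 2, 4, 17, 34, 68}


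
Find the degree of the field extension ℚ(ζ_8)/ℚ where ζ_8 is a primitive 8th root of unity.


[ℚ(ζ_n):ℚ] = deg Φ_n(x) = φ(n). Here φ(8) = 4

[ℚ(ζ_8)/ℚ where ζ_8 is a primitive 8th root of unity] = 4


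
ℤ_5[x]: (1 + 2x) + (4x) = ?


Add coefficients mod 5:
x^0: 1 + 0 = 1 (mod 5)
x^1: 2 + 4 = 1 (mod 5)
Result: 1 + x

f + g = 1 + x


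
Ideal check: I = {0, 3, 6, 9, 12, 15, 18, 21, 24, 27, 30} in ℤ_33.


Check ideal conditions for I = {0, 3, 6, 9, 12, 15, 18, 21, 24, 27, 30} in ℤ_33:
(1) I is an additive subgroup? Yes
(2) For r ∈ ℤ_33 and a ∈ I: r·a ∈ I? Yes

Yes, I is an ideal of ℤ_33


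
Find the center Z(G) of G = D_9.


Z(G) = {g ∈ G | gx = xg for all x ∈ G}
For odd n, Z(D_n) = {e}: no nontrivial rotation commutes with all reflections

Z(D_9) = {e}


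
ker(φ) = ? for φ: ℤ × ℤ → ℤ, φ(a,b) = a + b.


Kernel = preimage of identity
ker(φ) = {(a,b) ∈ ℤ² | a+b = 0} = {(a,-a) | a ∈ ℤ}

ker(φ) = {(a,-a) | a ∈ ℤ}


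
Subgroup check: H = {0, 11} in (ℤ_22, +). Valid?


Subgroup test for H = {0, 11} in (ℤ_22, +):
(1) 0 ∈ H? Yes
(2) Closure: for all a,b ∈ H, (a+b) mod 22 ∈ H? Yes
(3) Inverses: for all a ∈ H, -a mod 22 ∈ H? Yes

Yes, H is a subgroup of ℤ_22


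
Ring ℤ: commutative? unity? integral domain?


integers form a commutative ring with unity 1; no zero divisors
Commutative: Yes
Integral domain: Yes
Has unity: Yes

ℤ: Commutative=Yes, Unity=Yes


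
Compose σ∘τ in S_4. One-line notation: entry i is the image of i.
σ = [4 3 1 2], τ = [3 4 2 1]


σ∘τ: apply τ first, then σ
1 →τ 3 →σ 1
2 →τ 4 →σ 2
3 →τ 2 →σ 3
4 →τ 1 →σ 4

σ∘τ = [1 2 3 4]


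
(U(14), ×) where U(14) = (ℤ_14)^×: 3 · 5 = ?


Operation: multiplication mod 14
3 · 5 = (a × b) mod 14 with a = 3, b = 5

3 · 5 = 1


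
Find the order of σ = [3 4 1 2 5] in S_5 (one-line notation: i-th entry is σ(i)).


Cycle decomposition: (1 3) (2 4)
Cycle lengths: 2, 2
Order = lcm(2, 2) = 2

ord(σ) = 2


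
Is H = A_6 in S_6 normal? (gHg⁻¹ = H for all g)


H = A_6 in S_6
A_6 has index 2 in S_6, and every subgroup of index 2 is normal

Yes, normal subgroup


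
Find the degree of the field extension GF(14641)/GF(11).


GF(14641) = GF(11^4), so the extension degree is 4

[GF(14641)/GF(11)] = 4


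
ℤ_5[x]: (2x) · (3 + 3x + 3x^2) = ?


Expand and collect like terms; reduce coefficients mod 5:
x^0: 0·3 = 0 ≡ 0 (mod 5)
x^1: 0·3 + 2·3 = 6 ≡ 1 (mod 5)
x^2: 0·3 + 2·3 = 6 ≡ 1 (mod 5)
x^3: 2·3 = 6 ≡ 1 (mod 5)
Result: x + x^2 + x^3

f · g = x + x^2 + x^3


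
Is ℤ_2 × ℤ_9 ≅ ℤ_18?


Comparing ℤ_2 × ℤ_9 and ℤ_18:
gcd(2,9) = 1, so ℤ_2 × ℤ_9 ≅ ℤ_18 (CRT)

Yes, ℤ_2 × ℤ_9 ≅ ℤ_18


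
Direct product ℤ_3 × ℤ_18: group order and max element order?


|ℤ_3 × ℤ_18| = 3 × 18 = 54
Max element order = lcm(3,18) = 18
Cyclic? No (gcd=3)

|ℤ_3×ℤ_18| = 54, max element order = 18


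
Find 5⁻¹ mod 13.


Use the extended Euclidean algorithm to write 1 = 5·s + 13·t; then s mod 13 is the inverse.
Euclidean algorithm:
  5 = 0·13 + 5
  13 = 2·5 + 3
  5 = 1·3 + 2
  3 = 1·2 + 1
  2 = 2·1 + 0
gcd(5,13) = 1
Back-substitution gives: 5·(-5) + 13·(2) = 1
So 5⁻¹ ≡ -5 ≡ 8 (mod 13)
Check: 5 × 8 = 40 ≡ 1 (mod 13) ✓

5⁻¹ ≡ 8 (mod 13)


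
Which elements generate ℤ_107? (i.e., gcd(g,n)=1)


g generates ℤ_n iff gcd(g,n) = 1
Prime factors of 107: 107
Generators are g ∈ {1,...,106} not divisible by any of these primes.
Generators: {1, 2, 3, 4, 5, 6, 7, 8, 9, 10, 11, 12, 13, 14, 15, 16, 17, 18, 19, 20, 21, 22, 23, 24, 25, 26, 27, 28, 29, 30, 31, 32, 33, 34, 35, 36, 37, 38, 39, 40, 41, 42, 43, 44, 45, 46, 47, 48, 49, 50, 51, 52, 53, 54, 55, 56, 57, 58, 59, 60, 61, 62, 63, 64, 65, 66, 67, 68, 69, 70, 71, 72, 73, 74, 75, 76, 77, 78, 79, 80, 81, 82, 83, 84, 85, 86, 87, 88, 89, 90, 91, 92, 93, 94, 95, 96, 97, 98, 99, 100, 101, 102, 103, 104, 105, 106}
Number of generators = φ(107) = 106

Generators of ℤ_107 = {1, 2, 3, 4, 5, 6, 7, 8, 9, 10, 11, 12, 13, 14, 15, 16, 17, 18, 19, 20, 21, 22, 23, 24, 25, 26, 27, 28, 29, 30, 31, 32, 33, 34, 35, 36, 37, 38, 39, 40, 41, 42, 43, 44, 45, 46, 47, 48, 49, 50, 51, 52, 53, 54, 55, 56, 57, 58, 59, 60, 61, 62, 63, 64, 65, 66, 67, 68, 69, 70, 71, 72, 73, 74, 75, 76, 77, 78, 79, 80, 81, 82, 83, 84, 85, 86, 87, 88, 89, 90, 91, 92, 93, 94, 95, 96, 97, 98, 99, 100, 101, 102, 103, 104, 105, 106}


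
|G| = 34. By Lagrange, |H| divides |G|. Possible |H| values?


Lagrange's theorem: |H| divides |G|
|G| = 34
Divisors of 34: 1, 2, 17, 34

Possible subgroup orders: {1, 2, 17, 34}


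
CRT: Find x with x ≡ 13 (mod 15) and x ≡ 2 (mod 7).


m₁ = 15, m₂ = 7, gcd = 1, so CRT applies. M = m₁·m₂ = 105
Let M₁ = M/m₁ = 7, M₂ = M/m₂ = 15
Find y₁ ≡ M₁⁻¹ (mod m₁): 7⁻¹ ≡ 13 (mod 15)
Find y₂ ≡ M₂⁻¹ (mod m₂): 15⁻¹ ≡ 1 (mod 7)
x = a₁·M₁·y₁ + a₂·M₂·y₂ = 13·7·13 + 2·15·1 = 1213
Reduce mod 105: x ≡ 58
Check: 58 mod 15 = 13 ✓, 58 mod 7 = 2 ✓

x ≡ 58 (mod 105)


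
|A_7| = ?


|A_n| = n!/2 (even permutations)
|A_7| = 7!/2 = 5040/2 = 2520

|A_7| = 2520


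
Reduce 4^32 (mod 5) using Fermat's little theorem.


Fermat's little theorem: if p is prime and gcd(a,p)=1, then a^(p-1) ≡ 1 (mod p)
p = 5 is prime, gcd(4,5) = 1
Reduce exponent: 32 mod 4 = 0
So 4^32 ≡ 4^0 (mod 5)
4^0 = 1

4^32 ≡ 1 (mod 5)


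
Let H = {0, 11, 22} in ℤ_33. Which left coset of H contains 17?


17 + H = {17 + h (mod 33) : h ∈ H}
17+0=17, 17+11=28, 17+22=6
17 + H = {6, 17, 28} = 6 + H

17 + H = {6, 17, 28}


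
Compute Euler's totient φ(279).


Factor n: 279 = 3^2 × 31
φ(n) = n · ∏(1 - 1/p) over distinct primes p | n
φ(279) = 279 · (1 - 1/3) · (1 - 1/31) = 180

φ(279) = 180


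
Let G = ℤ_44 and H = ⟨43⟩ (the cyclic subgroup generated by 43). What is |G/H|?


|⟨43⟩| = n / gcd(43, 44) = 44 / 1 = 44
H is normal (ℤ_44 is abelian).
|G/H| = |G| / |H| = 44 / 44 = 1

|G/H| = 1


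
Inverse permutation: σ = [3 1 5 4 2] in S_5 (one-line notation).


To find σ⁻¹, swap domain and range:
σ(1) = 3 → σ⁻¹(3) = 1
σ(2) = 1 → σ⁻¹(1) = 2
σ(3) = 5 → σ⁻¹(5) = 3
σ(4) = 4 → σ⁻¹(4) = 4
σ(5) = 2 → σ⁻¹(2) = 5

σ⁻¹ = [2 5 1 4 3]


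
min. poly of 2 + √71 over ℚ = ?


Let α = 2 + √71. Then α - 2 = √71, so (α - 2)² = 71, giving α² - 4α - 67 = 0. Degree 2 and α ∉ ℚ, so this is the minimal polynomial.

Minimal polynomial: x² - 4x - 67


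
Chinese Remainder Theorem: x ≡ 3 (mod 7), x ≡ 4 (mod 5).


m₁ = 7, m₂ = 5, gcd = 1, so CRT applies. M = m₁·m₂ = 35
Let M₁ = M/m₁ = 5, M₂ = M/m₂ = 7
Find y₁ ≡ M₁⁻¹ (mod m₁): 5⁻¹ ≡ 3 (mod 7)
Find y₂ ≡ M₂⁻¹ (mod m₂): 7⁻¹ ≡ 3 (mod 5)
x = a₁·M₁·y₁ + a₂·M₂·y₂ = 3·5·3 + 4·7·3 = 129
Reduce mod 35: x ≡ 24
Check: 24 mod 7 = 3 ✓, 24 mod 5 = 4 ✓

x ≡ 24 (mod 35)


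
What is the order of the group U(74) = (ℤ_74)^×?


U(n) is the group of units mod n; |U(n)| = φ(n)
|U(74)| = φ(74) = 36

|U(74) = (ℤ_74)^×| = 36


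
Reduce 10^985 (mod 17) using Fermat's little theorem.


Fermat's little theorem: if p is prime and gcd(a,p)=1, then a^(p-1) ≡ 1 (mod p)
p = 17 is prime, gcd(10,17) = 1
Reduce exponent: 985 mod 16 = 9
So 10^985 ≡ 10^9 (mod 17)
10^9 mod 17 = 7

10^985 ≡ 7 (mod 17)


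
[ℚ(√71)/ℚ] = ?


√71 has minimal polynomial x² - 71 (irreducible over ℚ since 71 is squarefree)

[ℚ(√71)/ℚ] = 2


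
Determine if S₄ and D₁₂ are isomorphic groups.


Comparing S₄ and D₁₂:
S₄ has trivial center; D₁₂ has center {e, r⁶}

No, S₄ ≇ D₁₂


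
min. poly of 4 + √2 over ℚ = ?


Let α = 4 + √2. Then α - 4 = √2, so (α - 4)² = 2, giving α² - 8α + 14 = 0. Degree 2 and α ∉ ℚ, so this is the minimal polynomial.

Minimal polynomial: x² - 8x + 14


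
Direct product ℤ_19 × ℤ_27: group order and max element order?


|ℤ_19 × ℤ_27| = 19 × 27 = 513
Max element order = lcm(19,27) = 513
Cyclic? Yes (gcd=1)

|ℤ_19×ℤ_27| = 513, max element order = 513


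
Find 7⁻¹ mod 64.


Use the extended Euclidean algorithm to write 1 = 7·s + 64·t; then s mod 64 is the inverse.
Euclidean algorithm:
  7 = 0·64 + 7
  64 = 9·7 + 1
  7 = 7·1 + 0
gcd(7,64) = 1
Back-substitution gives: 7·(-9) + 64·(1) = 1
So 7⁻¹ ≡ -9 ≡ 55 (mod 64)
Check: 7 × 55 = 385 ≡ 1 (mod 64) ✓

7⁻¹ ≡ 55 (mod 64)


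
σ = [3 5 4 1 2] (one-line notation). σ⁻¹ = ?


To find σ⁻¹, swap domain and range:
σ(1) = 3 → σ⁻¹(3) = 1
σ(2) = 5 → σ⁻¹(5) = 2
σ(3) = 4 → σ⁻¹(4) = 3
σ(4) = 1 → σ⁻¹(1) = 4
σ(5) = 2 → σ⁻¹(2) = 5

σ⁻¹ = [4 5 1 3 2]


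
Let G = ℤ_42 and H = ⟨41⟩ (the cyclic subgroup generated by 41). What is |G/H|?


|⟨41⟩| = n / gcd(41, 42) = 42 / 1 = 42
H is normal (ℤ_42 is abelian).
|G/H| = |G| / |H| = 42 / 42 = 1

|G/H| = 1


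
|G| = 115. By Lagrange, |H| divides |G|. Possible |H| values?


Lagrange's theorem: |H| divides |G|
|G| = 115
Divisors of 115: 1, 5, 23, 115

Possible subgroup orders: {1, 5, 23, 115}


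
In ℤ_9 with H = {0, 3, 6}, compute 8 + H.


8 + H = {8 + h (mod 9) : h ∈ H}
8+0=8, 8+3=2, 8+6=5
8 + H = {2, 5, 8} = 2 + H

8 + H = {2, 5, 8}


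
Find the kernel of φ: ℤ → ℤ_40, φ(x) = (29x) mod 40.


Kernel = preimage of identity
ker(φ) = {x ∈ ℤ : 29x ≡ 0 (mod 40)}. gcd(29,40) = 1, so 29x ≡ 0 (mod 40) ⟺ x ≡ 0 (mod 40/1 = 40). Hence ker(φ) = 40ℤ

ker(φ) = 40ℤ


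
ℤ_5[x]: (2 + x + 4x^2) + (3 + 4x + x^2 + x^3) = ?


Add coefficients mod 5:
x^0: 2 + 3 = 0 (mod 5)
x^1: 1 + 4 = 0 (mod 5)
x^2: 4 + 1 = 0 (mod 5)
x^3: 0 + 1 = 1 (mod 5)
Result: x^3

f + g = x^3


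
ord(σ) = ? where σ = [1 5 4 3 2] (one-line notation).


Cycle decomposition: (2 5) (3 4)
Cycle lengths: 2, 2
Order = lcm(2, 2) = 2

ord(σ) = 2


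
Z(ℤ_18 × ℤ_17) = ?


Z(G) = {g ∈ G | gx = xg for all x ∈ G}
Direct product of abelian groups is abelian, so Z(G) = G

Z(ℤ_18 × ℤ_17) = ℤ_18 × ℤ_17


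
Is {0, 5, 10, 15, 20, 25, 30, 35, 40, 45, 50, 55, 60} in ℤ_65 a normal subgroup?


H = {0, 5, 10, 15, 20, 25, 30, 35, 40, 45, 50, 55, 60} in ℤ_65
ℤ_65 is abelian; every subgroup of an abelian group is normal

Yes, normal subgroup


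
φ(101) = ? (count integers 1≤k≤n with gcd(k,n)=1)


Factor n: 101 = 101
φ(n) = n · ∏(1 - 1/p) over distinct primes p | n
φ(101) = 101 · (1 - 1/101) = 100

φ(101) = 100


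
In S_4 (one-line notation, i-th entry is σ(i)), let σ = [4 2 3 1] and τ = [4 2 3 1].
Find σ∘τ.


σ∘τ: apply τ first, then σ
1 →τ 4 →σ 1
2 →τ 2 →σ 2
3 →τ 3 →σ 3
4 →τ 1 →σ 4

σ∘τ = [1 2 3 4]
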